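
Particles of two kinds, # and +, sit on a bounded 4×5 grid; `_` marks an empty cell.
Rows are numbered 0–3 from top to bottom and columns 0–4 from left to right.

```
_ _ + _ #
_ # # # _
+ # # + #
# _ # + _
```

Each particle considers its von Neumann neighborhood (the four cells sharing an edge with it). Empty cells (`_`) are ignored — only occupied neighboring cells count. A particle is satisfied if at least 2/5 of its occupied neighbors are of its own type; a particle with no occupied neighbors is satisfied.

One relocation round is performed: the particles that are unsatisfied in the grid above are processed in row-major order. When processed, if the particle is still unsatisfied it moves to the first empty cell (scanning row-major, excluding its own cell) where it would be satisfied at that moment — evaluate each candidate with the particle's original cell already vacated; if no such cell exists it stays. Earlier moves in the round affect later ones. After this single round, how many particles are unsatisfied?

1

Initially unsatisfied (in order): (0,2), (2,0), (2,3), (2,4), (3,0).
  (0,2) → (0,0).
  (2,0) → (0,1).
  (2,3) → (0,2).
  (2,4): now satisfied by earlier moves; stays.
  (3,0): now satisfied by earlier moves; stays.
Resulting grid:
+ + + _ #
_ # # # _
_ # # _ #
# _ # + _
Unsatisfied now: (3,3).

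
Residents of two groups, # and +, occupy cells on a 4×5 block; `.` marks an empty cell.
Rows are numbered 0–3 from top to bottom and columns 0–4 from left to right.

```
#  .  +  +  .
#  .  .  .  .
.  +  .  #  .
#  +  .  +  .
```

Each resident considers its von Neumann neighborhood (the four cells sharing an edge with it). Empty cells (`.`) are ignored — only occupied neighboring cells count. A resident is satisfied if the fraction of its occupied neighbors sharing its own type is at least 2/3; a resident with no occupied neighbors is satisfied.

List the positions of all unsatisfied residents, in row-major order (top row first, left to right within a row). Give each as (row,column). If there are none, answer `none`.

(0,0)# 1/1 ok
(0,2)+ 1/1 ok
(0,3)+ 1/1 ok
(1,0)# 1/1 ok
(2,1)+ 1/1 ok
(2,3)# 0/1 unhappy
(3,0)# 0/1 unhappy
(3,1)+ 1/2 unhappy
(3,3)+ 0/1 unhappy

(2,3), (3,0), (3,1), (3,3)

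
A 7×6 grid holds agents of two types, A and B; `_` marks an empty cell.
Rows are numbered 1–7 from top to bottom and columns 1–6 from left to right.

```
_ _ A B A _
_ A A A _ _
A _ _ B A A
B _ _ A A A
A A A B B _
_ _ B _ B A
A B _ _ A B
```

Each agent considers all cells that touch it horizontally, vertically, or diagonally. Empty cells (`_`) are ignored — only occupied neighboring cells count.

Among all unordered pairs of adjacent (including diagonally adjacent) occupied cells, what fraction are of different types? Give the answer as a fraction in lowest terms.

Scan each occupied cell's neighbors to the right and below (and the two forward diagonals) so each pair is counted once.
From row 1: 4 unlike of 8 pairs (running 4/8).
From row 2: 2 unlike of 6 pairs (running 6/14).
From row 3: 4 unlike of 10 pairs (running 10/24).
From row 4: 7 unlike of 10 pairs (running 17/34).
From row 5: 4 unlike of 10 pairs (running 21/44).
From row 6: 3 unlike of 6 pairs (running 24/50).
From row 7: 2 unlike of 2 pairs (running 26/52).
Total adjacent occupied pairs: 52; unlike-type pairs: 26.
26/52 reduces to 1/2.

1/2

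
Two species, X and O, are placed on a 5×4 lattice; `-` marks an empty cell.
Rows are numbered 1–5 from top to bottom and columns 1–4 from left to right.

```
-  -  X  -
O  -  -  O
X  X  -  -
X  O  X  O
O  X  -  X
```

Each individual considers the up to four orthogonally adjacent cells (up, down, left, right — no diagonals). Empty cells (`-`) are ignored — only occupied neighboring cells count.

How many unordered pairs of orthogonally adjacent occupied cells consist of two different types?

Scan each occupied cell's neighbors to the right and below so each pair is counted once.
Row 2: O(2,1)–X(3,1)≠  → 1/1 unlike.
Row 3: X(3,1)–X(3,2)= X(3,1)–X(4,1)= X(3,2)–O(4,2)≠  → 1/3 unlike.
Row 4: X(4,1)–O(4,2)≠ X(4,1)–O(5,1)≠ O(4,2)–X(4,3)≠ O(4,2)–X(5,2)≠ X(4,3)–O(4,4)≠ O(4,4)–X(5,4)≠  → 6/6 unlike.
Row 5: O(5,1)–X(5,2)≠  → 1/1 unlike.
Total adjacent occupied pairs: 11; unlike-type pairs: 9.

9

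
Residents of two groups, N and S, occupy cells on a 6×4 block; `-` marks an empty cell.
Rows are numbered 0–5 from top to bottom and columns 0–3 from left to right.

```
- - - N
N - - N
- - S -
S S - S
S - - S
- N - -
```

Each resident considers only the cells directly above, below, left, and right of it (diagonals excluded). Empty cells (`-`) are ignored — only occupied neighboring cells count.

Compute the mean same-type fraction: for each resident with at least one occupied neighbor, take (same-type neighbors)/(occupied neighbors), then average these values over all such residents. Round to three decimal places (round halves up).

Row 0: (0,3)N 1/1
Row 1: (1,0)N — no occupied neighbors · (1,3)N 1/1
Row 2: (2,2)S — no occupied neighbors
Row 3: (3,0)S 2/2 · (3,1)S 1/1 · (3,3)S 1/1
Row 4: (4,0)S 1/1 · (4,3)S 1/1
Row 5: (5,1)N — no occupied neighbors
Sum over 7 residents: 1/1 + 1/1 + 2/2 + 1/1 + 1/1 + 1/1 + 1/1 = 7; mean = 7 ÷ 7 = 1 = 1.0 → 1.000.

1.000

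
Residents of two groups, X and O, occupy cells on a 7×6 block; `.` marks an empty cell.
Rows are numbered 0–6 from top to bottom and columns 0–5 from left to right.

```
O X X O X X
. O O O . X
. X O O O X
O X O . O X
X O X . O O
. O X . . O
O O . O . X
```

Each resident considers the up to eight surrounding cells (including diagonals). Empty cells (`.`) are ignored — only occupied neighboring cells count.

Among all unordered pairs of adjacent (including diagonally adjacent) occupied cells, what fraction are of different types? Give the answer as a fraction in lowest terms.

Scan each occupied cell's neighbors to the right and below (and the two forward diagonals) so each pair is counted once.
From row 0: 9 unlike of 16 pairs (running 9/16).
From row 1: 3 unlike of 12 pairs (running 12/28).
From row 2: 7 unlike of 15 pairs (running 19/43).
From row 3: 8 unlike of 14 pairs (running 27/57).
From row 4: 5 unlike of 10 pairs (running 32/67).
From row 5: 4 unlike of 6 pairs (running 36/73).
From row 6: 0 unlike of 1 pairs (running 36/74).
Total adjacent occupied pairs: 74; unlike-type pairs: 36.
36/74 reduces to 18/37.

18/37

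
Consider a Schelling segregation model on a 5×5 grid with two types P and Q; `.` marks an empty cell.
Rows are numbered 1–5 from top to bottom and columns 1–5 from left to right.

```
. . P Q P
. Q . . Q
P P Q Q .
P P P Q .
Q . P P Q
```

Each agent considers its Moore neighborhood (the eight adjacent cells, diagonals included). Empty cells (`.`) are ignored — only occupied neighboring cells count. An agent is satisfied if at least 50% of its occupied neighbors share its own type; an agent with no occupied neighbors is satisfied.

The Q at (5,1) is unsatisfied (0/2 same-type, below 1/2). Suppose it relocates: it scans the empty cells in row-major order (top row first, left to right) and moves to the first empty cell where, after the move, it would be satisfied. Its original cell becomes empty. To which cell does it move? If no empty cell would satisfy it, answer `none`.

Vacating (5,1). Empty cells in order:
  (1,1): 1/1 same-type → satisfied — stop here.

(1,1)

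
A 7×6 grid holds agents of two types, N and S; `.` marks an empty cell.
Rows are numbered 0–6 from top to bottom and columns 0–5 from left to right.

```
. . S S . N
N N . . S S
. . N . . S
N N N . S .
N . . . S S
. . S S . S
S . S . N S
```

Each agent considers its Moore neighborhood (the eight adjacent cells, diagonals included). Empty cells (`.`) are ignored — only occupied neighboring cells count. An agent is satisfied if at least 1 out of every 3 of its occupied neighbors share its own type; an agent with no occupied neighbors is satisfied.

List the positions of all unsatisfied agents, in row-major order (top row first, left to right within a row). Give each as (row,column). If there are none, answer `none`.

(0,2)S 1/2 ✓
(0,3)S 2/2 ✓
(0,5)N 0/2 ✗
(1,0)N 1/1 ✓
(1,1)N 2/3 ✓
(1,4)S 3/4 ✓
(1,5)S 2/3 ✓
(2,2)N 3/3 ✓
(2,5)S 3/3 ✓
(3,0)N 2/2 ✓
(3,1)N 4/4 ✓
(3,2)N 2/2 ✓
(3,4)S 3/3 ✓
(4,0)N 2/2 ✓
(4,4)S 4/4 ✓
(4,5)S 3/3 ✓
(5,2)S 2/2 ✓
(5,3)S 3/4 ✓
(5,5)S 3/4 ✓
(6,0)S 0/0 ✓
(6,2)S 2/2 ✓
(6,4)N 0/3 ✗
(6,5)S 1/2 ✓

(0,5), (6,4)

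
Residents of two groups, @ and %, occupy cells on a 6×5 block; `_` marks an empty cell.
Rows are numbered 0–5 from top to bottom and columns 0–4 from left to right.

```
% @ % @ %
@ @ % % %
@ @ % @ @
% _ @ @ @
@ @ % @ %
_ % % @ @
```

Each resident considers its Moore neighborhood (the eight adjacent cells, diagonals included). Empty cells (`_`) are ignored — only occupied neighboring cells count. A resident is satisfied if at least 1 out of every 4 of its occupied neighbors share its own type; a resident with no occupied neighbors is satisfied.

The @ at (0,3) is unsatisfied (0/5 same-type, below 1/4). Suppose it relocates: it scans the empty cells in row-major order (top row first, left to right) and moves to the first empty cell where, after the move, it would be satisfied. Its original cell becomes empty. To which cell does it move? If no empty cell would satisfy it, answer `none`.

Vacating (0,3). Empty cells in order:
  (3,1): 5/8 same-type → satisfied — stop here.

(3,1)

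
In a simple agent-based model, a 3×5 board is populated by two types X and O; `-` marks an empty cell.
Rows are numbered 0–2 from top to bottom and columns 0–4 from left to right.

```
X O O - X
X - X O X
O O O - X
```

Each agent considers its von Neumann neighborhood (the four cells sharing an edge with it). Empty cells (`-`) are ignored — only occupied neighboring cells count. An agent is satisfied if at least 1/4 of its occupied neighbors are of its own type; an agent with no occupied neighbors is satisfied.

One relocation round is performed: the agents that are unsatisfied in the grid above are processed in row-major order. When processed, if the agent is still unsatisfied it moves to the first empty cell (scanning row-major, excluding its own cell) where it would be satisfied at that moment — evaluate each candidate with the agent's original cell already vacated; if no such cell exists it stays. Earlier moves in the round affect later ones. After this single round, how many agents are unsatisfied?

0

Initially unsatisfied (in order): (1,2), (1,3).
  (1,2) → (0,3).
  (1,3) → (1,1).
Resulting grid:
X O O X X
X O - - X
O O O - X
All satisfied now.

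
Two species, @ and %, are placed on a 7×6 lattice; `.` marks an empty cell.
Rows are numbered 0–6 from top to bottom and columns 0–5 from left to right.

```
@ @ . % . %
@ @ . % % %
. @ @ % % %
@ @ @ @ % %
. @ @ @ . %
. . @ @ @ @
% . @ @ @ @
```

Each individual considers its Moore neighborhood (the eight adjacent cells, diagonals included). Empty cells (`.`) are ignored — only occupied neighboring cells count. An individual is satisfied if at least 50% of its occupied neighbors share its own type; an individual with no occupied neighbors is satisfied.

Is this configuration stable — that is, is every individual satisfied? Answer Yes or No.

Yes

(0,0)@ 3/3 ✓
(0,1)@ 3/3 ✓
(0,3)% 2/2 ✓
(0,5)% 2/2 ✓
(1,0)@ 4/4 ✓
(1,1)@ 5/5 ✓
(1,3)% 4/5 ✓
(1,4)% 7/7 ✓
(1,5)% 4/4 ✓
(2,1)@ 6/6 ✓
(2,2)@ 5/7 ✓
(2,3)% 4/7 ✓
(2,4)% 7/8 ✓
(2,5)% 5/5 ✓
(3,0)@ 3/3 ✓
(3,1)@ 6/6 ✓
(3,2)@ 7/8 ✓
(3,3)@ 4/7 ✓
(3,4)% 5/7 ✓
(3,5)% 4/4 ✓
(4,1)@ 5/5 ✓
(4,2)@ 7/7 ✓
(4,3)@ 6/7 ✓
(4,5)% 2/4 ✓
(5,2)@ 6/6 ✓
(5,3)@ 7/7 ✓
(5,4)@ 6/7 ✓
(5,5)@ 3/4 ✓
(6,0)% 0/0 ✓
(6,2)@ 3/3 ✓
(6,3)@ 5/5 ✓
(6,4)@ 5/5 ✓
(6,5)@ 3/3 ✓
All meet the threshold, so the configuration is stable.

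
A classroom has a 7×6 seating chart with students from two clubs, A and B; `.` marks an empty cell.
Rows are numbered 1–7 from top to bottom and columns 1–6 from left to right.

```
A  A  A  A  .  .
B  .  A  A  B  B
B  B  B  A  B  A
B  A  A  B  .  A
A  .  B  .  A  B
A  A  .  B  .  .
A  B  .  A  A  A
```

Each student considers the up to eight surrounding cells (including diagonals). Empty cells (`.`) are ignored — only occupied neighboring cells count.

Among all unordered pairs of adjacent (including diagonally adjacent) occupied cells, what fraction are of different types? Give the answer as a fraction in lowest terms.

1/2

Scan each occupied cell's neighbors to the right and below (and the two forward diagonals) so each pair is counted once.
Row 1: A(1,1)–A(1,2)= A(1,1)–B(2,1)≠ A(1,2)–A(1,3)= A(1,2)–A(2,3)= A(1,2)–B(2,1)≠ A(1,3)–A(1,4)= A(1,3)–A(2,3)= A(1,3)–A(2,4)= A(1,4)–A(2,4)= A(1,4)–B(2,5)≠ A(1,4)–A(2,3)=  → 3/11 unlike.
Row 2: B(2,1)–B(3,1)= B(2,1)–B(3,2)= A(2,3)–A(2,4)= A(2,3)–B(3,3)≠ A(2,3)–A(3,4)= A(2,3)–B(3,2)≠ A(2,4)–B(2,5)≠ A(2,4)–A(3,4)= A(2,4)–B(3,5)≠ A(2,4)–B(3,3)≠ B(2,5)–B(2,6)= B(2,5)–B(3,5)= B(2,5)–A(3,6)≠ B(2,5)–A(3,4)≠ B(2,6)–A(3,6)≠ B(2,6)–B(3,5)=  → 8/16 unlike.
Row 3: B(3,1)–B(3,2)= B(3,1)–B(4,1)= B(3,1)–A(4,2)≠ B(3,2)–B(3,3)= B(3,2)–A(4,2)≠ B(3,2)–A(4,3)≠ B(3,2)–B(4,1)= B(3,3)–A(3,4)≠ B(3,3)–A(4,3)≠ B(3,3)–B(4,4)= B(3,3)–A(4,2)≠ A(3,4)–B(3,5)≠ A(3,4)–B(4,4)≠ A(3,4)–A(4,3)= B(3,5)–A(3,6)≠ B(3,5)–A(4,6)≠ B(3,5)–B(4,4)= A(3,6)–A(4,6)=  → 10/18 unlike.
Row 4: B(4,1)–A(4,2)≠ B(4,1)–A(5,1)≠ A(4,2)–A(4,3)= A(4,2)–B(5,3)≠ A(4,2)–A(5,1)= A(4,3)–B(4,4)≠ A(4,3)–B(5,3)≠ B(4,4)–A(5,5)≠ B(4,4)–B(5,3)= A(4,6)–B(5,6)≠ A(4,6)–A(5,5)=  → 7/11 unlike.
Row 5: A(5,1)–A(6,1)= A(5,1)–A(6,2)= B(5,3)–B(6,4)= B(5,3)–A(6,2)≠ A(5,5)–B(5,6)≠ A(5,5)–B(6,4)≠  → 3/6 unlike.
Row 6: A(6,1)–A(6,2)= A(6,1)–A(7,1)= A(6,1)–B(7,2)≠ A(6,2)–B(7,2)≠ A(6,2)–A(7,1)= B(6,4)–A(7,4)≠ B(6,4)–A(7,5)≠  → 4/7 unlike.
Row 7: A(7,1)–B(7,2)≠ A(7,4)–A(7,5)= A(7,5)–A(7,6)=  → 1/3 unlike.
Total adjacent occupied pairs: 72; unlike-type pairs: 36.
36/72 reduces to 1/2.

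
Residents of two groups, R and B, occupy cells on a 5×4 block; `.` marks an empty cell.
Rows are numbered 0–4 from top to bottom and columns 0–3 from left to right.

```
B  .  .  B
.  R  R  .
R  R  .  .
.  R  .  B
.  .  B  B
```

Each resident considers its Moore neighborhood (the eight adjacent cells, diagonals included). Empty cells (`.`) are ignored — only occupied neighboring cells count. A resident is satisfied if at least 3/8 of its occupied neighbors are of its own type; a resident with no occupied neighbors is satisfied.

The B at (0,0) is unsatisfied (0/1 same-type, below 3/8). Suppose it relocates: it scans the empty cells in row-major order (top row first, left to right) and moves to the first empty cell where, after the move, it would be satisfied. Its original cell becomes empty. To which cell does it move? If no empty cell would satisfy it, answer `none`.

Vacating (0,0). Empty cells in order:
  (0,1): 0/2 same-type → still unsatisfied.
  (0,2): 1/3 same-type → still unsatisfied.
  (1,0): 0/3 same-type → still unsatisfied.
  (1,3): 1/2 same-type → satisfied — stop here.

(1,3)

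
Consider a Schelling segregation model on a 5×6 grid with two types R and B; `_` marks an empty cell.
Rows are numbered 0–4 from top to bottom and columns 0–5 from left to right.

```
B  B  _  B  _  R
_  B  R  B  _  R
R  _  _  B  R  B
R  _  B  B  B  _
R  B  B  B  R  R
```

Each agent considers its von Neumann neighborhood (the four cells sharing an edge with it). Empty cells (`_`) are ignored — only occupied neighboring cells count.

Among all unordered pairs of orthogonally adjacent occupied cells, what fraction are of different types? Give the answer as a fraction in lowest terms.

3/8

Scan each occupied cell's neighbors to the right and below so each pair is counted once.
From row 0: 0 unlike of 4 pairs (running 0/4).
From row 1: 3 unlike of 4 pairs (running 3/8).
From row 2: 3 unlike of 5 pairs (running 6/13).
From row 3: 1 unlike of 6 pairs (running 7/19).
From row 4: 2 unlike of 5 pairs (running 9/24).
Total adjacent occupied pairs: 24; unlike-type pairs: 9.
9/24 reduces to 3/8.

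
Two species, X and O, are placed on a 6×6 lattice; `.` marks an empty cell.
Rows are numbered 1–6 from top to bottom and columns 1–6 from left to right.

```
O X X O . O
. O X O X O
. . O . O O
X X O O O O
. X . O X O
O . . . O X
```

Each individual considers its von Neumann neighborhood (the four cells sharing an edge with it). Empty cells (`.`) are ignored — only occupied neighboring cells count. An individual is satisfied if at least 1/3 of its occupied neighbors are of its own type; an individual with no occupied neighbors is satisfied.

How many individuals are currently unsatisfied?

Row 1: (1,1)O 0/1 not · (1,2)X 1/3 satisfied · (1,3)X 2/3 satisfied · (1,4)O 1/2 satisfied · (1,6)O 1/1 satisfied
Row 2: (2,2)O 0/2 not · (2,3)X 1/4 not · (2,4)O 1/3 satisfied · (2,5)X 0/3 not · (2,6)O 2/3 satisfied
Row 3: (3,3)O 1/2 satisfied · (3,5)O 2/3 satisfied · (3,6)O 3/3 satisfied
Row 4: (4,1)X 1/1 satisfied · (4,2)X 2/3 satisfied · (4,3)O 2/3 satisfied · (4,4)O 3/3 satisfied · (4,5)O 3/4 satisfied · (4,6)O 3/3 satisfied
Row 5: (5,2)X 1/1 satisfied · (5,4)O 1/2 satisfied · (5,5)X 0/4 not · (5,6)O 1/3 satisfied
Row 6: (6,1)O 0/0 satisfied · (6,5)O 0/2 not · (6,6)X 0/2 not
Unsatisfied: (1,1), (2,2), (2,3), (2,5), (5,5), (6,5), (6,6) — 7 in total.

7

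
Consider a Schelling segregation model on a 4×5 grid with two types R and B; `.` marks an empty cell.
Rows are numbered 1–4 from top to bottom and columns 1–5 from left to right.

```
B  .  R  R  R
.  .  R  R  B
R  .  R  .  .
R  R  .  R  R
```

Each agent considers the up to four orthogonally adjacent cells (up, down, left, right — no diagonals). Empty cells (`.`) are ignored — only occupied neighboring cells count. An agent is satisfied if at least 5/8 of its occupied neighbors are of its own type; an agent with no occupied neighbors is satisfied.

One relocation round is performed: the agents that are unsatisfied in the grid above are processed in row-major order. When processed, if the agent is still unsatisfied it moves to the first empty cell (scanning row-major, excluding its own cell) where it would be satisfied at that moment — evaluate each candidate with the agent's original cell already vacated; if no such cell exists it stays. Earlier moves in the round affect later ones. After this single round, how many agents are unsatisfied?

1

Initially unsatisfied (in order): (1,5), (2,5).
  (1,5) → (2,2).
  (2,5): no empty cell satisfies it; stays.
Resulting grid:
B . R R .
. R R R B
R . R . .
R R . R R
Unsatisfied now: (2,5).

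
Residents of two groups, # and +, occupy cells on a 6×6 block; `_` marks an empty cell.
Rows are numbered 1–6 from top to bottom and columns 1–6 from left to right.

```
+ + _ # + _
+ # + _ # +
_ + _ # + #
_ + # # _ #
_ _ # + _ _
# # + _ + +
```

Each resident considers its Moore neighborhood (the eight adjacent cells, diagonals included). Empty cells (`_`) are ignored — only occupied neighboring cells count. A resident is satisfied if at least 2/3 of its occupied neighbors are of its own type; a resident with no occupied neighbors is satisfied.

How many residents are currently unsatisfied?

17

(1,1)+ 2/3 ✓
(1,2)+ 3/4 ✓
(1,4)# 1/3 ✗
(1,5)+ 1/3 ✗
(2,1)+ 3/4 ✓
(2,2)# 0/5 ✗
(2,3)+ 2/5 ✗
(2,5)# 3/6 ✗
(2,6)+ 2/4 ✗
(3,2)+ 3/5 ✗
(3,4)# 3/5 ✗
(3,5)+ 1/6 ✗
(3,6)# 2/4 ✗
(4,2)+ 1/3 ✗
(4,3)# 3/6 ✗
(4,4)# 3/5 ✗
(4,6)# 1/2 ✗
(5,3)# 3/6 ✗
(5,4)+ 2/5 ✗
(6,1)# 1/1 ✓
(6,2)# 2/3 ✓
(6,3)+ 1/3 ✗
(6,5)+ 2/2 ✓
(6,6)+ 1/1 ✓
Unsatisfied: (1,4), (1,5), (2,2), (2,3), (2,5), (2,6), (3,2), (3,4), (3,5), (3,6), (4,2), (4,3), (4,4), (4,6), (5,3), (5,4), (6,3) — 17 in total.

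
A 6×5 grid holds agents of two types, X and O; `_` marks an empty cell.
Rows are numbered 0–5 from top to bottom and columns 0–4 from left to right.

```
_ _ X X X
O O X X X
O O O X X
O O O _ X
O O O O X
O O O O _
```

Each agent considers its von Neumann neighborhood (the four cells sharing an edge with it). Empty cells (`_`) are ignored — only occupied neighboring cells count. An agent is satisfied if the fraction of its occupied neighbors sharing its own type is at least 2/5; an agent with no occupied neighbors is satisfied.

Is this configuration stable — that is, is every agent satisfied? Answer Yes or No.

Yes

(0,2)X 2/2 ok
(0,3)X 3/3 ok
(0,4)X 2/2 ok
(1,0)O 2/2 ok
(1,1)O 2/3 ok
(1,2)X 2/4 ok
(1,3)X 4/4 ok
(1,4)X 3/3 ok
(2,0)O 3/3 ok
(2,1)O 4/4 ok
(2,2)O 2/4 ok
(2,3)X 2/3 ok
(2,4)X 3/3 ok
(3,0)O 3/3 ok
(3,1)O 4/4 ok
(3,2)O 3/3 ok
(3,4)X 2/2 ok
(4,0)O 3/3 ok
(4,1)O 4/4 ok
(4,2)O 4/4 ok
(4,3)O 2/3 ok
(4,4)X 1/2 ok
(5,0)O 2/2 ok
(5,1)O 3/3 ok
(5,2)O 3/3 ok
(5,3)O 2/2 ok
All meet the threshold, so the configuration is stable.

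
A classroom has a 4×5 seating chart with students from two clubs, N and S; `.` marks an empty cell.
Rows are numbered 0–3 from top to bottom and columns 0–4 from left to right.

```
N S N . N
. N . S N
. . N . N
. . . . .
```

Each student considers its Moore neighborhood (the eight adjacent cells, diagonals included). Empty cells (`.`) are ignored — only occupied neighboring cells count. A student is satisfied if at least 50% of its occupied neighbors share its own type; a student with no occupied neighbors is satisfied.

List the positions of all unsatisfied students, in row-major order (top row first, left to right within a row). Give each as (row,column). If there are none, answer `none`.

(0,1), (0,2), (1,3)

(0,0)N 1/2 ✓
(0,1)S 0/3 ✗
(0,2)N 1/3 ✗
(0,4)N 1/2 ✓
(1,1)N 3/4 ✓
(1,3)S 0/5 ✗
(1,4)N 2/3 ✓
(2,2)N 1/2 ✓
(2,4)N 1/2 ✓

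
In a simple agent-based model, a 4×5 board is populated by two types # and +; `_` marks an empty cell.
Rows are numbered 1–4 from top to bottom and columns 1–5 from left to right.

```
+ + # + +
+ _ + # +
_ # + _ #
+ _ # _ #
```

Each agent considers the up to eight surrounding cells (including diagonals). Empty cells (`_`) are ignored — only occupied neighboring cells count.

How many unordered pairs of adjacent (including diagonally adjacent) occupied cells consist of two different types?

14

Scan each occupied cell's neighbors to the right and below (and the two forward diagonals) so each pair is counted once.
Row 1: +(1,1)–+(1,2)= +(1,1)–+(2,1)= +(1,2)–#(1,3)≠ +(1,2)–+(2,3)= +(1,2)–+(2,1)= #(1,3)–+(1,4)≠ #(1,3)–+(2,3)≠ #(1,3)–#(2,4)= +(1,4)–+(1,5)= +(1,4)–#(2,4)≠ +(1,4)–+(2,5)= +(1,4)–+(2,3)= +(1,5)–+(2,5)= +(1,5)–#(2,4)≠  → 5/14 unlike.
Row 2: +(2,1)–#(3,2)≠ +(2,3)–#(2,4)≠ +(2,3)–+(3,3)= +(2,3)–#(3,2)≠ #(2,4)–+(2,5)≠ #(2,4)–#(3,5)= #(2,4)–+(3,3)≠ +(2,5)–#(3,5)≠  → 6/8 unlike.
Row 3: #(3,2)–+(3,3)≠ #(3,2)–#(4,3)= #(3,2)–+(4,1)≠ +(3,3)–#(4,3)≠ #(3,5)–#(4,5)=  → 3/5 unlike.
Total adjacent occupied pairs: 27; unlike-type pairs: 14.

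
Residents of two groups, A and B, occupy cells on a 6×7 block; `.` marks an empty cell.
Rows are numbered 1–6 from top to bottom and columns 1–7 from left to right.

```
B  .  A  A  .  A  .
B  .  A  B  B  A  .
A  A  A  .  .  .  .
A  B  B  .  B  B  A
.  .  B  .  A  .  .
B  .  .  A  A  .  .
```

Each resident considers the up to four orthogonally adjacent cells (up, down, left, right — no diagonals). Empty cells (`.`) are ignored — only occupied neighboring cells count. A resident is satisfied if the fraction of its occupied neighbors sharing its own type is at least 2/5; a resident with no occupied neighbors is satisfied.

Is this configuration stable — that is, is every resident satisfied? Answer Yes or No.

(1,1)B 1/1 ok
(1,3)A 2/2 ok
(1,4)A 1/2 ok
(1,6)A 1/1 ok
(2,1)B 1/2 ok
(2,3)A 2/3 ok
(2,4)B 1/3 unhappy
(2,5)B 1/2 ok
(2,6)A 1/2 ok
(3,1)A 2/3 ok
(3,2)A 2/3 ok
(3,3)A 2/3 ok
(4,1)A 1/2 ok
(4,2)B 1/3 unhappy
(4,3)B 2/3 ok
(4,5)B 1/2 ok
(4,6)B 1/2 ok
(4,7)A 0/1 unhappy
(5,3)B 1/1 ok
(5,5)A 1/2 ok
(6,1)B 0/0 ok
(6,4)A 1/1 ok
(6,5)A 2/2 ok
For instance (2,4) has only 1/3 same-type neighbors, below 2/5.

No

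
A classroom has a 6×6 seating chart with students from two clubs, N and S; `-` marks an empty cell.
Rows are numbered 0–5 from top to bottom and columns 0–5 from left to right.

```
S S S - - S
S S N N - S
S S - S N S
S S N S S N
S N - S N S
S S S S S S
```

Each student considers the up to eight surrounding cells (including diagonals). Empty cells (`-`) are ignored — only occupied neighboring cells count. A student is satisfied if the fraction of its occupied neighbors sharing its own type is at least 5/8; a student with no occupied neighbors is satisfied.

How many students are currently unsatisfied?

12

Row 0: (0,0)S 3/3 satisfied · (0,1)S 4/5 satisfied · (0,2)S 2/4 not · (0,5)S 1/1 satisfied
Row 1: (1,0)S 5/5 satisfied · (1,1)S 6/7 satisfied · (1,2)N 1/6 not · (1,3)N 2/4 not · (1,5)S 2/3 satisfied
Row 2: (2,0)S 5/5 satisfied · (2,1)S 5/7 satisfied · (2,3)S 2/6 not · (2,4)N 2/7 not · (2,5)S 2/4 not
Row 3: (3,0)S 4/5 satisfied · (3,1)S 4/6 satisfied · (3,2)N 1/6 not · (3,3)S 3/6 not · (3,4)S 5/8 satisfied · (3,5)N 2/5 not
Row 4: (4,0)S 4/5 satisfied · (4,1)N 1/7 not · (4,3)S 5/7 satisfied · (4,4)N 1/8 not · (4,5)S 3/5 not
Row 5: (5,0)S 2/3 satisfied · (5,1)S 3/4 satisfied · (5,2)S 3/4 satisfied · (5,3)S 3/4 satisfied · (5,4)S 4/5 satisfied · (5,5)S 2/3 satisfied
Unsatisfied: (0,2), (1,2), (1,3), (2,3), (2,4), (2,5), (3,2), (3,3), (3,5), (4,1), (4,4), (4,5) — 12 in total.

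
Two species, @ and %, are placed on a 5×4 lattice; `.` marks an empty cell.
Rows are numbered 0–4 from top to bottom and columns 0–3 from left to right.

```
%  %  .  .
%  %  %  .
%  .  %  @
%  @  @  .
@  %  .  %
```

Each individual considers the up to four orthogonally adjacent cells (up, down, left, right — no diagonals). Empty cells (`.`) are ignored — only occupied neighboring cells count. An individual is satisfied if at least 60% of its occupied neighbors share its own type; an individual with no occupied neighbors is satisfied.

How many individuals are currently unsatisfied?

(0,0)% 2/2 satisfied
(0,1)% 2/2 satisfied
(1,0)% 3/3 satisfied
(1,1)% 3/3 satisfied
(1,2)% 2/2 satisfied
(2,0)% 2/2 satisfied
(2,2)% 1/3 not
(2,3)@ 0/1 not
(3,0)% 1/3 not
(3,1)@ 1/3 not
(3,2)@ 1/2 not
(4,0)@ 0/2 not
(4,1)% 0/2 not
(4,3)% 0/0 satisfied
Unsatisfied: (2,2), (2,3), (3,0), (3,1), (3,2), (4,0), (4,1) — 7 in total.

7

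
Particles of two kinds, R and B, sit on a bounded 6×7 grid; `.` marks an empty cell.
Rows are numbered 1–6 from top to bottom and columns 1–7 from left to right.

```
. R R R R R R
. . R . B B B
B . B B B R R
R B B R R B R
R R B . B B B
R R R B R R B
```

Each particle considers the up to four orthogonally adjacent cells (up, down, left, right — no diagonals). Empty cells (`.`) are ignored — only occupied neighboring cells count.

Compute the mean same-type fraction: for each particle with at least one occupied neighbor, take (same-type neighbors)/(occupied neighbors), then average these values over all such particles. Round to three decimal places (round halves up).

(1,2)R 1/1
(1,3)R 3/3
(1,4)R 2/2
(1,5)R 2/3
(1,6)R 2/3
(1,7)R 1/2
(2,3)R 1/2
(2,5)B 2/3
(2,6)B 2/4
(2,7)B 1/3
(3,1)B 0/1
(3,3)B 2/3
(3,4)B 2/3
(3,5)B 2/4
(3,6)R 1/4
(3,7)R 2/3
(4,1)R 1/3
(4,2)B 1/3
(4,3)B 3/4
(4,4)R 1/3
(4,5)R 1/4
(4,6)B 1/4
(4,7)R 1/3
(5,1)R 3/3
(5,2)R 2/4
(5,3)B 1/3
(5,5)B 1/3
(5,6)B 3/4
(5,7)B 2/3
(6,1)R 2/2
(6,2)R 3/3
(6,3)R 1/3
(6,4)B 0/2
(6,5)R 1/3
(6,6)R 1/3
(6,7)B 1/2
Sum over 36 particles: 1/1 + 3/3 + 2/2 + 2/3 + 2/3 + 1/2 + 1/2 + 2/3 + 2/4 + 1/3 + 0/1 + 2/3 + 2/3 + 2/4 + 1/4 + 2/3 + 1/3 + 1/3 + 3/4 + 1/3 + 1/4 + 1/4 + 1/3 + 3/3 + 2/4 + 1/3 + 1/3 + 3/4 + 2/3 + 2/2 + 3/3 + 1/3 + 0/2 + 1/3 + 1/3 + 1/2 = 77/4; mean = 77/4 ÷ 36 = 77/144 = 0.534722… → 0.535.

0.535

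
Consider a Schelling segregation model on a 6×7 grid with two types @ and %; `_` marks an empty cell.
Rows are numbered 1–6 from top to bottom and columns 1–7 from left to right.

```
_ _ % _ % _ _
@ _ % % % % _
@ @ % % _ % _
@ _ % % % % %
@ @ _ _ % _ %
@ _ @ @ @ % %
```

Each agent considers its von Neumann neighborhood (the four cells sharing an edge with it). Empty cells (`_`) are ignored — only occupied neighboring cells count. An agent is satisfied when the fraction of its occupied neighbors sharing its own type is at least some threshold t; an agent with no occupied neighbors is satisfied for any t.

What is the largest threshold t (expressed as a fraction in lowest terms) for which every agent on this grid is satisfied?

1/3

Row 1: (1,3)% 1/1 · (1,5)% 1/1
Row 2: (2,1)@ 1/1 · (2,3)% 3/3 · (2,4)% 3/3 · (2,5)% 3/3 · (2,6)% 2/2
Row 3: (3,1)@ 3/3 · (3,2)@ 1/2 · (3,3)% 3/4 · (3,4)% 3/3 · (3,6)% 2/2
Row 4: (4,1)@ 2/2 · (4,3)% 2/2 · (4,4)% 3/3 · (4,5)% 3/3 · (4,6)% 3/3 · (4,7)% 2/2
Row 5: (5,1)@ 3/3 · (5,2)@ 1/1 · (5,5)% 1/2 · (5,7)% 2/2
Row 6: (6,1)@ 1/1 · (6,3)@ 1/1 · (6,4)@ 2/2 · (6,5)@ 1/3 · (6,6)% 1/2 · (6,7)% 2/2
The smallest same-type fraction is 1/3 at (6,5), which reduces to 1/3. Any threshold above that leaves this agent unsatisfied.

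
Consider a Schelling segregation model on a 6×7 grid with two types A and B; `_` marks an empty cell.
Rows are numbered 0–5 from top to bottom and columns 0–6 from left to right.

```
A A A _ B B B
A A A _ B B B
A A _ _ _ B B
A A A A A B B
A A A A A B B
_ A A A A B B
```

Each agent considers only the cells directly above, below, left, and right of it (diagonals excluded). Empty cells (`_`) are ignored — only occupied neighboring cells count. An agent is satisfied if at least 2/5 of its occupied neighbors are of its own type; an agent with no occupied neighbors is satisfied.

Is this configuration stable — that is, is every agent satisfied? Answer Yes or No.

(0,0)A 2/2 satisfied
(0,1)A 3/3 satisfied
(0,2)A 2/2 satisfied
(0,4)B 2/2 satisfied
(0,5)B 3/3 satisfied
(0,6)B 2/2 satisfied
(1,0)A 3/3 satisfied
(1,1)A 4/4 satisfied
(1,2)A 2/2 satisfied
(1,4)B 2/2 satisfied
(1,5)B 4/4 satisfied
(1,6)B 3/3 satisfied
(2,0)A 3/3 satisfied
(2,1)A 3/3 satisfied
(2,5)B 3/3 satisfied
(2,6)B 3/3 satisfied
(3,0)A 3/3 satisfied
(3,1)A 4/4 satisfied
(3,2)A 3/3 satisfied
(3,3)A 3/3 satisfied
(3,4)A 2/3 satisfied
(3,5)B 3/4 satisfied
(3,6)B 3/3 satisfied
(4,0)A 2/2 satisfied
(4,1)A 4/4 satisfied
(4,2)A 4/4 satisfied
(4,3)A 4/4 satisfied
(4,4)A 3/4 satisfied
(4,5)B 3/4 satisfied
(4,6)B 3/3 satisfied
(5,1)A 2/2 satisfied
(5,2)A 3/3 satisfied
(5,3)A 3/3 satisfied
(5,4)A 2/3 satisfied
(5,5)B 2/3 satisfied
(5,6)B 2/2 satisfied
All meet the threshold, so the configuration is stable.

Yes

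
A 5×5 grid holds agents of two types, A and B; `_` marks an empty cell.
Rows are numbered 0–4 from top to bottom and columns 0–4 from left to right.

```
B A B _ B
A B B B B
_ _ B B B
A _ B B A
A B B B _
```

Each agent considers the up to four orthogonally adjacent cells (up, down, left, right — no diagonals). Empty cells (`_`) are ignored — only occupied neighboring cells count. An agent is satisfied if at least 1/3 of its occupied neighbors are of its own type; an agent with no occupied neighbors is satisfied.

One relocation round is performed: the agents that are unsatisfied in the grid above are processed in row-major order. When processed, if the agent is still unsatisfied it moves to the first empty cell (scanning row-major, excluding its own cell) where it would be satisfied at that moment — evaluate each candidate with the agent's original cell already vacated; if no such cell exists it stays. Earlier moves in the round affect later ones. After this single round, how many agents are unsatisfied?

Initially unsatisfied (in order): (0,0), (0,1), (1,0), (3,4).
  (0,0) → (0,3).
  (0,1) → (0,0).
  (1,0): now satisfied by earlier moves; stays.
  (3,4) → (0,1).
Resulting grid:
A A B B B
A B B B B
_ _ B B B
A _ B B _
A B B B _
All satisfied now.

0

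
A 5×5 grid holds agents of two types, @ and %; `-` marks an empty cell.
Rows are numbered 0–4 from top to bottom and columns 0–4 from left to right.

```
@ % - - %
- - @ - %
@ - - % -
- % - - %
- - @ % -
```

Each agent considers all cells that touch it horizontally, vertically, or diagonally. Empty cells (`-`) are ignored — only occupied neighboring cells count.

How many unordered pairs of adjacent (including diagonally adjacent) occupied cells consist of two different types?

6

Scan each occupied cell's neighbors to the right and below (and the two forward diagonals) so each pair is counted once.
From row 0: 2 unlike of 3 pairs (running 2/3).
From row 1: 1 unlike of 2 pairs (running 3/5).
From row 2: 1 unlike of 2 pairs (running 4/7).
From row 3: 1 unlike of 2 pairs (running 5/9).
From row 4: 1 unlike of 1 pairs (running 6/10).
Total adjacent occupied pairs: 10; unlike-type pairs: 6.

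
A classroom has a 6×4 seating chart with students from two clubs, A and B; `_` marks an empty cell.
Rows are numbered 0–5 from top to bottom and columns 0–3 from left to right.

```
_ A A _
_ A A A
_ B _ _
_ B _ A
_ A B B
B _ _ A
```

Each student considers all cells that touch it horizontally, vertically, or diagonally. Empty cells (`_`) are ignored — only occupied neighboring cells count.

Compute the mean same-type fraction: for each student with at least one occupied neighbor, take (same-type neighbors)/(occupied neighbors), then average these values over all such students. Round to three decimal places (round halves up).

0.483

Row 0: (0,1)A 3/3 · (0,2)A 4/4
Row 1: (1,1)A 3/4 · (1,2)A 4/5 · (1,3)A 2/2
Row 2: (2,1)B 1/3
Row 3: (3,1)B 2/3 · (3,3)A 0/2
Row 4: (4,1)A 0/3 · (4,2)B 2/5 · (4,3)B 1/3
Row 5: (5,0)B 0/1 · (5,3)A 0/2
Sum over 13 students: 3/3 + 4/4 + 3/4 + 4/5 + 2/2 + 1/3 + 2/3 + 0/2 + 0/3 + 2/5 + 1/3 + 0/1 + 0/2 = 377/60; mean = 377/60 ÷ 13 = 29/60 = 0.483333… → 0.483.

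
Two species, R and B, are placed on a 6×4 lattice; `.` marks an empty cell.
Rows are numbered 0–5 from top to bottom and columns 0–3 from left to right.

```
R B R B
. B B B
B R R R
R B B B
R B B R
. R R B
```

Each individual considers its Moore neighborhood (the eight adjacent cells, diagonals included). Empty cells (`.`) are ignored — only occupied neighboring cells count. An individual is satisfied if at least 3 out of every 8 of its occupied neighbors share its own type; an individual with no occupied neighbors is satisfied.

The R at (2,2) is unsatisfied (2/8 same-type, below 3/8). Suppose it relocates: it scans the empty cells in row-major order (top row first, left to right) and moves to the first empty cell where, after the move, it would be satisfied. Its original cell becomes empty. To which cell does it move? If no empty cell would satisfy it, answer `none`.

(1,0)

Vacating (2,2). Empty cells in order:
  (1,0): 2/5 same-type → satisfied — stop here.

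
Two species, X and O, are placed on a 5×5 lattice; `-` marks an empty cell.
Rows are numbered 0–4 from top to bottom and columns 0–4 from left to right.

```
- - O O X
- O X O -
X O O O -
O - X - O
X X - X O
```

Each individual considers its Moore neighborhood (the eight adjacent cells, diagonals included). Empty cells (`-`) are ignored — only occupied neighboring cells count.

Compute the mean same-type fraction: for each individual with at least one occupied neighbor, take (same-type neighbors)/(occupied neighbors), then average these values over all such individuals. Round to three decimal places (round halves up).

0.447

(0,2)O 3/4
(0,3)O 2/4
(0,4)X 0/2
(1,1)O 3/5
(1,2)X 0/7
(1,3)O 4/6
(2,0)X 0/3
(2,1)O 3/6
(2,2)O 4/6
(2,3)O 3/5
(3,0)O 1/4
(3,2)X 2/5
(3,4)O 2/3
(4,0)X 1/2
(4,1)X 2/3
(4,3)X 1/3
(4,4)O 1/2
Sum over 17 individuals: 3/4 + 2/4 + 0/2 + 3/5 + 0/7 + 4/6 + 0/3 + 3/6 + 4/6 + 3/5 + 1/4 + 2/5 + 2/3 + 1/2 + 2/3 + 1/3 + 1/2 = 38/5; mean = 38/5 ÷ 17 = 38/85 = 0.447058… → 0.447.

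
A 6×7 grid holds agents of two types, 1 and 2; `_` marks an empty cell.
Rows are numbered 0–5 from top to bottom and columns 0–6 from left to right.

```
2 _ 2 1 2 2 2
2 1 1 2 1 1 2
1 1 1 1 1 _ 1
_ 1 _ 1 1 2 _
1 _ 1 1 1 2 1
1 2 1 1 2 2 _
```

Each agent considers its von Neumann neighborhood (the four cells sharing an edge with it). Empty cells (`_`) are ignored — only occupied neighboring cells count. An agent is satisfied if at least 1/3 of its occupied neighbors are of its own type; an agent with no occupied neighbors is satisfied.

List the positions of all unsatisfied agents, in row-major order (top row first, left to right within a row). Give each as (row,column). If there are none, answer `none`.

(0,2), (0,3), (1,3), (2,6), (4,6), (5,1)

(0,0)2 1/1 ok
(0,2)2 0/2 unhappy
(0,3)1 0/3 unhappy
(0,4)2 1/3 ok
(0,5)2 2/3 ok
(0,6)2 2/2 ok
(1,0)2 1/3 ok
(1,1)1 2/3 ok
(1,2)1 2/4 ok
(1,3)2 0/4 unhappy
(1,4)1 2/4 ok
(1,5)1 1/3 ok
(1,6)2 1/3 ok
(2,0)1 1/2 ok
(2,1)1 4/4 ok
(2,2)1 3/3 ok
(2,3)1 3/4 ok
(2,4)1 3/3 ok
(2,6)1 0/1 unhappy
(3,1)1 1/1 ok
(3,3)1 3/3 ok
(3,4)1 3/4 ok
(3,5)2 1/2 ok
(4,0)1 1/1 ok
(4,2)1 2/2 ok
(4,3)1 4/4 ok
(4,4)1 2/4 ok
(4,5)2 2/4 ok
(4,6)1 0/1 unhappy
(5,0)1 1/2 ok
(5,1)2 0/2 unhappy
(5,2)1 2/3 ok
(5,3)1 2/3 ok
(5,4)2 1/3 ok
(5,5)2 2/2 ok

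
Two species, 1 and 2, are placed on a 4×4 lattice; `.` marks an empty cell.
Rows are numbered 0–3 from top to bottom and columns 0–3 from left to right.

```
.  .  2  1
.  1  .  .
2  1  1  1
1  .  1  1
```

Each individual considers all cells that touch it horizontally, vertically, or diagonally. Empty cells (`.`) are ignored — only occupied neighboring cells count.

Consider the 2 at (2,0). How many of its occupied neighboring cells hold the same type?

0

Occupied neighbors of (2,0): (1,1)=1, (2,1)=1, (3,0)=1.
Same type (2): 0 of 3.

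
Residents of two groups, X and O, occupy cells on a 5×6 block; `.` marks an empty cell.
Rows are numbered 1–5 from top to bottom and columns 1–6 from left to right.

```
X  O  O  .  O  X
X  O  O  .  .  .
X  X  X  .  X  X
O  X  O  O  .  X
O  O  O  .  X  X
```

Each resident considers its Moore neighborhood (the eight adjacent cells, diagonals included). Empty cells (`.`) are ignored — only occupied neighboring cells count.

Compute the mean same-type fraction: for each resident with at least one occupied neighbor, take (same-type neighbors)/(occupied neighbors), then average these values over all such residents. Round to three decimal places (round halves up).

0.572

Row 1: (1,1)X 1/3 · (1,2)O 3/5 · (1,3)O 3/3 · (1,5)O 0/1 · (1,6)X 0/1
Row 2: (2,1)X 3/5 · (2,2)O 3/8 · (2,3)O 3/5
Row 3: (3,1)X 3/5 · (3,2)X 4/8 · (3,3)X 2/6 · (3,5)X 2/3 · (3,6)X 2/2
Row 4: (4,1)O 2/5 · (4,2)X 3/8 · (4,3)O 3/6 · (4,4)O 2/5 · (4,6)X 4/4
Row 5: (5,1)O 2/3 · (5,2)O 4/5 · (5,3)O 3/4 · (5,5)X 2/3 · (5,6)X 2/2
Sum over 23 residents: 1/3 + 3/5 + 3/3 + 0/1 + 0/1 + 3/5 + 3/8 + 3/5 + 3/5 + 4/8 + 2/6 + 2/3 + 2/2 + 2/5 + 3/8 + 3/6 + 2/5 + 4/4 + 2/3 + 4/5 + 3/4 + 2/3 + 2/2 = 79/6; mean = 79/6 ÷ 23 = 79/138 = 0.572463… → 0.572.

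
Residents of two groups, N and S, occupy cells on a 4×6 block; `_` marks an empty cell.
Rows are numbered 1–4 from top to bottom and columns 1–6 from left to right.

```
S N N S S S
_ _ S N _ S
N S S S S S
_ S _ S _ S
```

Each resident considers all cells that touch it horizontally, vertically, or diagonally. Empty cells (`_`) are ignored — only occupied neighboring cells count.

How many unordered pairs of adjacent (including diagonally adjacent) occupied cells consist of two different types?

Scan each occupied cell's neighbors to the right and below (and the two forward diagonals) so each pair is counted once.
Row 1: S(1,1)–N(1,2)≠ N(1,2)–N(1,3)= N(1,2)–S(2,3)≠ N(1,3)–S(1,4)≠ N(1,3)–S(2,3)≠ N(1,3)–N(2,4)= S(1,4)–S(1,5)= S(1,4)–N(2,4)≠ S(1,4)–S(2,3)= S(1,5)–S(1,6)= S(1,5)–S(2,6)= S(1,5)–N(2,4)≠ S(1,6)–S(2,6)=  → 6/13 unlike.
Row 2: S(2,3)–N(2,4)≠ S(2,3)–S(3,3)= S(2,3)–S(3,4)= S(2,3)–S(3,2)= N(2,4)–S(3,4)≠ N(2,4)–S(3,5)≠ N(2,4)–S(3,3)≠ S(2,6)–S(3,6)= S(2,6)–S(3,5)=  → 4/9 unlike.
Row 3: N(3,1)–S(3,2)≠ N(3,1)–S(4,2)≠ S(3,2)–S(3,3)= S(3,2)–S(4,2)= S(3,3)–S(3,4)= S(3,3)–S(4,4)= S(3,3)–S(4,2)= S(3,4)–S(3,5)= S(3,4)–S(4,4)= S(3,5)–S(3,6)= S(3,5)–S(4,6)= S(3,5)–S(4,4)= S(3,6)–S(4,6)=  → 2/13 unlike.
Total adjacent occupied pairs: 35; unlike-type pairs: 12.

12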